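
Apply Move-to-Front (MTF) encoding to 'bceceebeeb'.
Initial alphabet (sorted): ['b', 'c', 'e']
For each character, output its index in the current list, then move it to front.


MTF encoding:
'b': index 0 in ['b', 'c', 'e'] -> ['b', 'c', 'e']
'c': index 1 in ['b', 'c', 'e'] -> ['c', 'b', 'e']
'e': index 2 in ['c', 'b', 'e'] -> ['e', 'c', 'b']
'c': index 1 in ['e', 'c', 'b'] -> ['c', 'e', 'b']
'e': index 1 in ['c', 'e', 'b'] -> ['e', 'c', 'b']
'e': index 0 in ['e', 'c', 'b'] -> ['e', 'c', 'b']
'b': index 2 in ['e', 'c', 'b'] -> ['b', 'e', 'c']
'e': index 1 in ['b', 'e', 'c'] -> ['e', 'b', 'c']
'e': index 0 in ['e', 'b', 'c'] -> ['e', 'b', 'c']
'b': index 1 in ['e', 'b', 'c'] -> ['b', 'e', 'c']


Output: [0, 1, 2, 1, 1, 0, 2, 1, 0, 1]


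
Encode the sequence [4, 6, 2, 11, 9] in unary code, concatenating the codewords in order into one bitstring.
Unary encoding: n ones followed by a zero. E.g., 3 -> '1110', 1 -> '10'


Encode each number as n ones followed by a terminating 0:
  4 -> 11110 (5 bits)
  6 -> 1111110 (7 bits)
  2 -> 110 (3 bits)
  11 -> 111111111110 (12 bits)
  9 -> 1111111110 (10 bits)
Total length = 5 + 7 + 3 + 12 + 10 = 37 bits.

Unary([4, 6, 2, 11, 9]) = 1111011111101101111111111101111111110 (37 bits)


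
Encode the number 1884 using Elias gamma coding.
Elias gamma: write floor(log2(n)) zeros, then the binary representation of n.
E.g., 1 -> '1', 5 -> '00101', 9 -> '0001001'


num_bits = floor(log2(1884)) + 1 = 11
leading_zeros = num_bits - 1 = 10
binary(1884) = 11101011100

Elias gamma(1884) = '0000000000' + '11101011100' = 000000000011101011100 (21 bits)


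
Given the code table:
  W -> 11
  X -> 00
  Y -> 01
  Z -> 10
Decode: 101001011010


Decoding:
10 -> Z
10 -> Z
01 -> Y
01 -> Y
10 -> Z
10 -> Z


Result: ZZYYZZ


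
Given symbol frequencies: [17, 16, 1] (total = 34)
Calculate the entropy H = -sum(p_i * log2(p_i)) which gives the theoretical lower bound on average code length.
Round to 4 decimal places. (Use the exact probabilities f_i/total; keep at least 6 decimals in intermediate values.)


Per-symbol terms -p_i * log2(p_i) with p_i = f_i/34:
  p = 17/34 = 0.500000: log2(p) = -1.000000, -p*log2(p) = 0.500000
  p = 16/34 = 0.470588: log2(p) = -1.087463, -p*log2(p) = 0.511747
  p = 1/34 = 0.029412: log2(p) = -5.087463, -p*log2(p) = 0.149631
H = 0.500000 + 0.511747 + 0.149631 = 1.161378

H = 1.1614 bits/symbol


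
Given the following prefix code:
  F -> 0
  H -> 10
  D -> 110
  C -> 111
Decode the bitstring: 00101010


Decoding step by step:
Bits 0 -> F
Bits 0 -> F
Bits 10 -> H
Bits 10 -> H
Bits 10 -> H


Decoded message: FFHHH


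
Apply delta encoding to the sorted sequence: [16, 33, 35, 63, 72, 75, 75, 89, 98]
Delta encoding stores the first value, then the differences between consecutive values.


First value: 16
Deltas:
  33 - 16 = 17
  35 - 33 = 2
  63 - 35 = 28
  72 - 63 = 9
  75 - 72 = 3
  75 - 75 = 0
  89 - 75 = 14
  98 - 89 = 9


Delta encoded: [16, 17, 2, 28, 9, 3, 0, 14, 9]


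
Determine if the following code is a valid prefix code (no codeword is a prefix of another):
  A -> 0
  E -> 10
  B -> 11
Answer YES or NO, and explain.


Checking each pair (does one codeword prefix another?):
  A='0' vs E='10': no prefix
  A='0' vs B='11': no prefix
  E='10' vs A='0': no prefix
  E='10' vs B='11': no prefix
  B='11' vs A='0': no prefix
  B='11' vs E='10': no prefix
No violation found over all pairs.

YES -- this is a valid prefix code. No codeword is a prefix of any other codeword.


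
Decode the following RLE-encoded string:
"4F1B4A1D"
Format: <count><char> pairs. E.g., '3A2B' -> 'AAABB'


Expanding each <count><char> pair:
  4F -> 'FFFF'
  1B -> 'B'
  4A -> 'AAAA'
  1D -> 'D'

Decoded = FFFFBAAAAD


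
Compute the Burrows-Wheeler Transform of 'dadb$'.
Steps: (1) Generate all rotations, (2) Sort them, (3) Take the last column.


Rotations (sorted):
  0: $dadb -> last char: b
  1: adb$d -> last char: d
  2: b$dad -> last char: d
  3: dadb$ -> last char: $
  4: db$da -> last char: a


BWT = bdd$a


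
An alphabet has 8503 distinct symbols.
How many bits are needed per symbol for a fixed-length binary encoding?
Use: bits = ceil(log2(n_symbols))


log2(8503) = 13.0538
Bracket: 2^13 = 8192 < 8503 <= 2^14 = 16384
So ceil(log2(8503)) = 14

bits = ceil(log2(8503)) = ceil(13.0538) = 14 bits


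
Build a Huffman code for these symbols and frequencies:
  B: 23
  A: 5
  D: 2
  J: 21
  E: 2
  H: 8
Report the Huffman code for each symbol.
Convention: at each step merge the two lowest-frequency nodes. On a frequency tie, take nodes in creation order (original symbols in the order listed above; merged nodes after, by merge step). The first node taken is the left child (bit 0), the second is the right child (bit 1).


Huffman tree construction:
Step 1: Merge D(2) + E(2) = 4
Step 2: Merge (D+E)(4) + A(5) = 9
Step 3: Merge H(8) + ((D+E)+A)(9) = 17
Step 4: Merge (H+((D+E)+A))(17) + J(21) = 38
Step 5: Merge B(23) + ((H+((D+E)+A))+J)(38) = 61
Read each symbol's code off the tree from the root (left child = 0, right child = 1).

Codes:
  B: 0 (length 1)
  A: 1011 (length 4)
  D: 10100 (length 5)
  J: 11 (length 2)
  E: 10101 (length 5)
  H: 100 (length 3)
Average code length: 129/61 = 2.1148 bits/symbol


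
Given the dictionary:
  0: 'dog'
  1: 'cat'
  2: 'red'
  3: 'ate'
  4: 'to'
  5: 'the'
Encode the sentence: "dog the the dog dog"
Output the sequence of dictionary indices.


Look up each word in the dictionary:
  'dog' -> 0
  'the' -> 5
  'the' -> 5
  'dog' -> 0
  'dog' -> 0

Encoded: [0, 5, 5, 0, 0]


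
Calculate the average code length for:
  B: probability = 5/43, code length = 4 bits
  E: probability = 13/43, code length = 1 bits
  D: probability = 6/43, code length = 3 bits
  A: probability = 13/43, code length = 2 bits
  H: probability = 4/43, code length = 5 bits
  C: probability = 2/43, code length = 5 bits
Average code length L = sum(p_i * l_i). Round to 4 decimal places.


Weighted contributions p_i * l_i:
  B: (5/43) * 4 = 20/43
  E: (13/43) * 1 = 13/43
  D: (6/43) * 3 = 18/43
  A: (13/43) * 2 = 26/43
  H: (4/43) * 5 = 20/43
  C: (2/43) * 5 = 10/43
Sum = (20 + 13 + 18 + 26 + 20 + 10)/43 = 107/43

L = 107/43 = 2.4884 bits/symbol


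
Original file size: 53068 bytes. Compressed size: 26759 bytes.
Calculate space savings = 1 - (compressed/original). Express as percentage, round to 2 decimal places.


ratio = compressed/original = 26759/53068 = 0.50424
savings = 1 - ratio = 1 - 0.50424 = 0.49576
as a percentage: 0.49576 * 100 = 49.58%

Space savings = 1 - 26759/53068 = 49.58%


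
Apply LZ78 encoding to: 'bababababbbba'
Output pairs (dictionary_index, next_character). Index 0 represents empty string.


LZ78 encoding steps:
Dictionary: {0: ''}
Step 1: w='' (idx 0), next='b' -> output (0, 'b'), add 'b' as idx 1
Step 2: w='' (idx 0), next='a' -> output (0, 'a'), add 'a' as idx 2
Step 3: w='b' (idx 1), next='a' -> output (1, 'a'), add 'ba' as idx 3
Step 4: w='ba' (idx 3), next='b' -> output (3, 'b'), add 'bab' as idx 4
Step 5: w='a' (idx 2), next='b' -> output (2, 'b'), add 'ab' as idx 5
Step 6: w='b' (idx 1), next='b' -> output (1, 'b'), add 'bb' as idx 6
Step 7: w='ba' (idx 3), end of input -> output (3, '')


Encoded: [(0, 'b'), (0, 'a'), (1, 'a'), (3, 'b'), (2, 'b'), (1, 'b'), (3, '')]


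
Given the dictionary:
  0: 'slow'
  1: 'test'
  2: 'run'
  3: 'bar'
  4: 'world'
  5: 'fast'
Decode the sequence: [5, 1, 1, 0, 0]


Look up each index in the dictionary:
  5 -> 'fast'
  1 -> 'test'
  1 -> 'test'
  0 -> 'slow'
  0 -> 'slow'

Decoded: "fast test test slow slow"


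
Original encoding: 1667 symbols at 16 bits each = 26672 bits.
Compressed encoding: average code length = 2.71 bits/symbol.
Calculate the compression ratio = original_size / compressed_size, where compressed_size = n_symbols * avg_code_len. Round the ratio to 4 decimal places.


original_size = n_symbols * orig_bits = 1667 * 16 = 26672 bits
compressed_size = n_symbols * avg_code_len = 1667 * 2.71 = 4517.57 bits
ratio = original_size / compressed_size = 26672 / 4517.57 = 5.9041

Compression ratio = 5.9041


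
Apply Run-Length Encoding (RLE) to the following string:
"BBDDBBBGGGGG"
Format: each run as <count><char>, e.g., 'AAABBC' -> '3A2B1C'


Scanning runs left to right:
  i=0: run of 'B' x 2 -> '2B'
  i=2: run of 'D' x 2 -> '2D'
  i=4: run of 'B' x 3 -> '3B'
  i=7: run of 'G' x 5 -> '5G'

RLE = 2B2D3B5G


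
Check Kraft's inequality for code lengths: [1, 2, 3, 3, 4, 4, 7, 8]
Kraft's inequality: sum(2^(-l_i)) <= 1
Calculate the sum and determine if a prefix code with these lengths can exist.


Sum = 2^(-1) + 2^(-2) + 2^(-3) + 2^(-3) + 2^(-4) + 2^(-4) + 2^(-7) + 2^(-8)
    = 0.5 + 0.25 + 0.125 + 0.125 + 0.0625 + 0.0625 + 0.0078125 + 0.00390625
    = 291/256 = 1.13671875
Since 1.13671875 > 1, Kraft's inequality is NOT satisfied.
A prefix code with these lengths CANNOT exist.

Kraft sum = 1.13671875. Not satisfied.


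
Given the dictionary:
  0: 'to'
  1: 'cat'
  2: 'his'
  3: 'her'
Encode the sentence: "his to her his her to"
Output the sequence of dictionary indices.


Look up each word in the dictionary:
  'his' -> 2
  'to' -> 0
  'her' -> 3
  'his' -> 2
  'her' -> 3
  'to' -> 0

Encoded: [2, 0, 3, 2, 3, 0]


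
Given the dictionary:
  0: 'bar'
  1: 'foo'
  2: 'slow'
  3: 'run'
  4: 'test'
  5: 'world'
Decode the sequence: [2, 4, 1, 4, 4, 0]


Look up each index in the dictionary:
  2 -> 'slow'
  4 -> 'test'
  1 -> 'foo'
  4 -> 'test'
  4 -> 'test'
  0 -> 'bar'

Decoded: "slow test foo test test bar"


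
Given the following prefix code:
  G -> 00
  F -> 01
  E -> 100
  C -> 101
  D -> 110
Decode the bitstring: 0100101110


Decoding step by step:
Bits 01 -> F
Bits 00 -> G
Bits 101 -> C
Bits 110 -> D


Decoded message: FGCD


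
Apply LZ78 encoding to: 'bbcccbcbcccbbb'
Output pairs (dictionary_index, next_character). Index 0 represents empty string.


LZ78 encoding steps:
Dictionary: {0: ''}
Step 1: w='' (idx 0), next='b' -> output (0, 'b'), add 'b' as idx 1
Step 2: w='b' (idx 1), next='c' -> output (1, 'c'), add 'bc' as idx 2
Step 3: w='' (idx 0), next='c' -> output (0, 'c'), add 'c' as idx 3
Step 4: w='c' (idx 3), next='b' -> output (3, 'b'), add 'cb' as idx 4
Step 5: w='cb' (idx 4), next='c' -> output (4, 'c'), add 'cbc' as idx 5
Step 6: w='c' (idx 3), next='c' -> output (3, 'c'), add 'cc' as idx 6
Step 7: w='b' (idx 1), next='b' -> output (1, 'b'), add 'bb' as idx 7
Step 8: w='b' (idx 1), end of input -> output (1, '')


Encoded: [(0, 'b'), (1, 'c'), (0, 'c'), (3, 'b'), (4, 'c'), (3, 'c'), (1, 'b'), (1, '')]


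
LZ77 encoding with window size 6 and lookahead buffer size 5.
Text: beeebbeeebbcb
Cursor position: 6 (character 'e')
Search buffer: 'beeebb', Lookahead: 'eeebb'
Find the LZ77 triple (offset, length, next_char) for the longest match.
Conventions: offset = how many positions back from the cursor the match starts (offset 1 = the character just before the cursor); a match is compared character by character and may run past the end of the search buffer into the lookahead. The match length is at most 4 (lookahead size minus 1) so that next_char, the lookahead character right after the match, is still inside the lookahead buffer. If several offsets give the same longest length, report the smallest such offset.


Try each offset into the search buffer:
  offset=1 (pos 5, char 'b'): match length 0
  offset=2 (pos 4, char 'b'): match length 0
  offset=3 (pos 3, char 'e'): match length 1
  offset=4 (pos 2, char 'e'): match length 2
  offset=5 (pos 1, char 'e'): match length 4
  offset=6 (pos 0, char 'b'): match length 0
Longest match has length 4 at offset 5.
next_char = character at position 6 + 4 = 10 -> 'b'

Best match: offset=5, length=4 (matching 'eeeb' starting at position 1)
LZ77 triple: (5, 4, 'b')


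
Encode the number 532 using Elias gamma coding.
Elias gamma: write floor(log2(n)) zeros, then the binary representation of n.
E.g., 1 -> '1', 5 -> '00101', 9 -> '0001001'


num_bits = floor(log2(532)) + 1 = 10
leading_zeros = num_bits - 1 = 9
binary(532) = 1000010100

Elias gamma(532) = '000000000' + '1000010100' = 0000000001000010100 (19 bits)


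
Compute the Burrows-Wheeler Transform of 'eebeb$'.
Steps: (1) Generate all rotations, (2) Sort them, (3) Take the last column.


Rotations (sorted):
  0: $eebeb -> last char: b
  1: b$eebe -> last char: e
  2: beb$ee -> last char: e
  3: eb$eeb -> last char: b
  4: ebeb$e -> last char: e
  5: eebeb$ -> last char: $


BWT = beebe$


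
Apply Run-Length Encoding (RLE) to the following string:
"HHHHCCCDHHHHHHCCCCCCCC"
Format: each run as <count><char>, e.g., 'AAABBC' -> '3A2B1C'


Scanning runs left to right:
  i=0: run of 'H' x 4 -> '4H'
  i=4: run of 'C' x 3 -> '3C'
  i=7: run of 'D' x 1 -> '1D'
  i=8: run of 'H' x 6 -> '6H'
  i=14: run of 'C' x 8 -> '8C'

RLE = 4H3C1D6H8C


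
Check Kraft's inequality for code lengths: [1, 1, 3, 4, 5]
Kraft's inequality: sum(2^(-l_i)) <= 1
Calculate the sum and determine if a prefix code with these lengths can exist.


Sum = 2^(-1) + 2^(-1) + 2^(-3) + 2^(-4) + 2^(-5)
    = 0.5 + 0.5 + 0.125 + 0.0625 + 0.03125
    = 39/32 = 1.21875
Since 1.21875 > 1, Kraft's inequality is NOT satisfied.
A prefix code with these lengths CANNOT exist.

Kraft sum = 1.21875. Not satisfied.


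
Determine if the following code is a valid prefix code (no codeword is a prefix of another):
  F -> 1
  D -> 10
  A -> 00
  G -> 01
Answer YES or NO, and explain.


Checking each pair (does one codeword prefix another?):
  F='1' vs D='10': prefix -- VIOLATION

NO -- this is NOT a valid prefix code. F (1) is a prefix of D (10).


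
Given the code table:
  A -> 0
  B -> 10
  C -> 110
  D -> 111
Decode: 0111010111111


Decoding:
0 -> A
111 -> D
0 -> A
10 -> B
111 -> D
111 -> D


Result: ADABDD


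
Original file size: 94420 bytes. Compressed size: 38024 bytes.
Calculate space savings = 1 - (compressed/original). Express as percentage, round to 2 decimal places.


ratio = compressed/original = 38024/94420 = 0.402711
savings = 1 - ratio = 1 - 0.402711 = 0.597289
as a percentage: 0.597289 * 100 = 59.73%

Space savings = 1 - 38024/94420 = 59.73%


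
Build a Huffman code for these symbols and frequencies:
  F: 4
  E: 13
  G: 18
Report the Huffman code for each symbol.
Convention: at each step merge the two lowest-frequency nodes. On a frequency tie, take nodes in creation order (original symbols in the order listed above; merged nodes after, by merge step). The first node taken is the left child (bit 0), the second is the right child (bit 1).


Huffman tree construction:
Step 1: Merge F(4) + E(13) = 17
Step 2: Merge (F+E)(17) + G(18) = 35
Read each symbol's code off the tree from the root (left child = 0, right child = 1).

Codes:
  F: 00 (length 2)
  E: 01 (length 2)
  G: 1 (length 1)
Average code length: 52/35 = 1.4857 bits/symbol


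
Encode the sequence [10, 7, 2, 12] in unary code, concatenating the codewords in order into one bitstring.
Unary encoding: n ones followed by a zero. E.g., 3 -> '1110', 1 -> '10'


Encode each number as n ones followed by a terminating 0:
  10 -> 11111111110 (11 bits)
  7 -> 11111110 (8 bits)
  2 -> 110 (3 bits)
  12 -> 1111111111110 (13 bits)
Total length = 11 + 8 + 3 + 13 = 35 bits.

Unary([10, 7, 2, 12]) = 11111111110111111101101111111111110 (35 bits)


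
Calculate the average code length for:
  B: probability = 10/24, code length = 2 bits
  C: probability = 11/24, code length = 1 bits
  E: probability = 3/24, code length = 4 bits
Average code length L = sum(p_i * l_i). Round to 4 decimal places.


Weighted contributions p_i * l_i:
  B: (10/24) * 2 = 20/24
  C: (11/24) * 1 = 11/24
  E: (3/24) * 4 = 12/24
Sum = (20 + 11 + 12)/24 = 43/24

L = 43/24 = 1.7917 bits/symbol


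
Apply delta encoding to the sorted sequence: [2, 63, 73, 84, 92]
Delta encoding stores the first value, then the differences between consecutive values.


First value: 2
Deltas:
  63 - 2 = 61
  73 - 63 = 10
  84 - 73 = 11
  92 - 84 = 8


Delta encoded: [2, 61, 10, 11, 8]


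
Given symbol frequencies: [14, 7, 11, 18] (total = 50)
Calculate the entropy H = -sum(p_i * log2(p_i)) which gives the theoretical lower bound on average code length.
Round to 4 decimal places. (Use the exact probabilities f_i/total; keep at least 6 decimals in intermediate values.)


Per-symbol terms -p_i * log2(p_i) with p_i = f_i/50:
  p = 14/50 = 0.280000: log2(p) = -1.836501, -p*log2(p) = 0.514220
  p = 7/50 = 0.140000: log2(p) = -2.836501, -p*log2(p) = 0.397110
  p = 11/50 = 0.220000: log2(p) = -2.184425, -p*log2(p) = 0.480573
  p = 18/50 = 0.360000: log2(p) = -1.473931, -p*log2(p) = 0.530615
H = 0.514220 + 0.397110 + 0.480573 + 0.530615 = 1.922518

H = 1.9225 bits/symbol


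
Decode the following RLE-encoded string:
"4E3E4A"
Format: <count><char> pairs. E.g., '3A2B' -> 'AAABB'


Expanding each <count><char> pair:
  4E -> 'EEEE'
  3E -> 'EEE'
  4A -> 'AAAA'

Decoded = EEEEEEEAAAA


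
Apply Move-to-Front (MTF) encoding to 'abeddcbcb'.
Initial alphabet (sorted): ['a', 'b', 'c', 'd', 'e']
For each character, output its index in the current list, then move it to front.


MTF encoding:
'a': index 0 in ['a', 'b', 'c', 'd', 'e'] -> ['a', 'b', 'c', 'd', 'e']
'b': index 1 in ['a', 'b', 'c', 'd', 'e'] -> ['b', 'a', 'c', 'd', 'e']
'e': index 4 in ['b', 'a', 'c', 'd', 'e'] -> ['e', 'b', 'a', 'c', 'd']
'd': index 4 in ['e', 'b', 'a', 'c', 'd'] -> ['d', 'e', 'b', 'a', 'c']
'd': index 0 in ['d', 'e', 'b', 'a', 'c'] -> ['d', 'e', 'b', 'a', 'c']
'c': index 4 in ['d', 'e', 'b', 'a', 'c'] -> ['c', 'd', 'e', 'b', 'a']
'b': index 3 in ['c', 'd', 'e', 'b', 'a'] -> ['b', 'c', 'd', 'e', 'a']
'c': index 1 in ['b', 'c', 'd', 'e', 'a'] -> ['c', 'b', 'd', 'e', 'a']
'b': index 1 in ['c', 'b', 'd', 'e', 'a'] -> ['b', 'c', 'd', 'e', 'a']


Output: [0, 1, 4, 4, 0, 4, 3, 1, 1]


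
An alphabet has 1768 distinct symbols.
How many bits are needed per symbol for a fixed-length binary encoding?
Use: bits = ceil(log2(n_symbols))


log2(1768) = 10.7879
Bracket: 2^10 = 1024 < 1768 <= 2^11 = 2048
So ceil(log2(1768)) = 11

bits = ceil(log2(1768)) = ceil(10.7879) = 11 bits


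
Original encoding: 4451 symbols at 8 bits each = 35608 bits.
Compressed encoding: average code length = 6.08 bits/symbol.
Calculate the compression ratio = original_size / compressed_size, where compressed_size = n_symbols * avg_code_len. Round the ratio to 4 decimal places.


original_size = n_symbols * orig_bits = 4451 * 8 = 35608 bits
compressed_size = n_symbols * avg_code_len = 4451 * 6.08 = 27062.08 bits
ratio = original_size / compressed_size = 35608 / 27062.08 = 1.3158

Compression ratio = 1.3158


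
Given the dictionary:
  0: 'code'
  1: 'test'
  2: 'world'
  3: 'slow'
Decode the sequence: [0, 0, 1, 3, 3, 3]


Look up each index in the dictionary:
  0 -> 'code'
  0 -> 'code'
  1 -> 'test'
  3 -> 'slow'
  3 -> 'slow'
  3 -> 'slow'

Decoded: "code code test slow slow slow"


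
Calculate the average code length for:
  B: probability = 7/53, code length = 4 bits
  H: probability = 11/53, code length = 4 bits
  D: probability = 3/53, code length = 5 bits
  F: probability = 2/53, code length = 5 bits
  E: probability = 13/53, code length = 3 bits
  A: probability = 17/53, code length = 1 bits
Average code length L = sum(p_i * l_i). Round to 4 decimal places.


Weighted contributions p_i * l_i:
  B: (7/53) * 4 = 28/53
  H: (11/53) * 4 = 44/53
  D: (3/53) * 5 = 15/53
  F: (2/53) * 5 = 10/53
  E: (13/53) * 3 = 39/53
  A: (17/53) * 1 = 17/53
Sum = (28 + 44 + 15 + 10 + 39 + 17)/53 = 153/53

L = 153/53 = 2.8868 bits/symbol


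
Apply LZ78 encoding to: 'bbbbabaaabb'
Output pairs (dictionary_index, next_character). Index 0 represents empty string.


LZ78 encoding steps:
Dictionary: {0: ''}
Step 1: w='' (idx 0), next='b' -> output (0, 'b'), add 'b' as idx 1
Step 2: w='b' (idx 1), next='b' -> output (1, 'b'), add 'bb' as idx 2
Step 3: w='b' (idx 1), next='a' -> output (1, 'a'), add 'ba' as idx 3
Step 4: w='ba' (idx 3), next='a' -> output (3, 'a'), add 'baa' as idx 4
Step 5: w='' (idx 0), next='a' -> output (0, 'a'), add 'a' as idx 5
Step 6: w='bb' (idx 2), end of input -> output (2, '')


Encoded: [(0, 'b'), (1, 'b'), (1, 'a'), (3, 'a'), (0, 'a'), (2, '')]


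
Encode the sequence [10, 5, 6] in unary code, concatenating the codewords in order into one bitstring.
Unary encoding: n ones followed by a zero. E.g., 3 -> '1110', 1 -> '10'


Encode each number as n ones followed by a terminating 0:
  10 -> 11111111110 (11 bits)
  5 -> 111110 (6 bits)
  6 -> 1111110 (7 bits)
Total length = 11 + 6 + 7 = 24 bits.

Unary([10, 5, 6]) = 111111111101111101111110 (24 bits)


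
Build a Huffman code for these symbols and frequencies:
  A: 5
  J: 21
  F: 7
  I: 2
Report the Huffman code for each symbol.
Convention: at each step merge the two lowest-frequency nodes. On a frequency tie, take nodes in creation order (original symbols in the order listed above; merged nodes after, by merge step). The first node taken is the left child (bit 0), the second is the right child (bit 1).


Huffman tree construction:
Step 1: Merge I(2) + A(5) = 7
Step 2: Merge F(7) + (I+A)(7) = 14
Step 3: Merge (F+(I+A))(14) + J(21) = 35
Read each symbol's code off the tree from the root (left child = 0, right child = 1).

Codes:
  A: 011 (length 3)
  J: 1 (length 1)
  F: 00 (length 2)
  I: 010 (length 3)
Average code length: 56/35 = 1.6000 bits/symbol


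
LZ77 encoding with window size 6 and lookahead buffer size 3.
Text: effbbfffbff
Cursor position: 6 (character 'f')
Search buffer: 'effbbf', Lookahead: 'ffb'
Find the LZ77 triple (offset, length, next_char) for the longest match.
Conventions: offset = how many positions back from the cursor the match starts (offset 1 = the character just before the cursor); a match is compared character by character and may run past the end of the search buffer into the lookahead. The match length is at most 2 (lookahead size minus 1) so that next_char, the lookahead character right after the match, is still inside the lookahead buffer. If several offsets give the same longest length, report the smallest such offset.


Try each offset into the search buffer:
  offset=1 (pos 5, char 'f'): match length 2
  offset=2 (pos 4, char 'b'): match length 0
  offset=3 (pos 3, char 'b'): match length 0
  offset=4 (pos 2, char 'f'): match length 1
  offset=5 (pos 1, char 'f'): match length 2
  offset=6 (pos 0, char 'e'): match length 0
Longest match has length 2, found at offsets 1, 5; take the smallest, offset 1.
next_char = character at position 6 + 2 = 8 -> 'b'

Best match: offset=1, length=2 (matching 'ff' starting at position 5)
LZ77 triple: (1, 2, 'b')


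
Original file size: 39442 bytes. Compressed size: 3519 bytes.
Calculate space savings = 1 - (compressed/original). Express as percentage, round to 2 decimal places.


ratio = compressed/original = 3519/39442 = 0.08922
savings = 1 - ratio = 1 - 0.08922 = 0.91078
as a percentage: 0.91078 * 100 = 91.08%

Space savings = 1 - 3519/39442 = 91.08%


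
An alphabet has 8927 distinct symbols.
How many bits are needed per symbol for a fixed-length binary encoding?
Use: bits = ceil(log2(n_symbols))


log2(8927) = 13.124
Bracket: 2^13 = 8192 < 8927 <= 2^14 = 16384
So ceil(log2(8927)) = 14

bits = ceil(log2(8927)) = ceil(13.124) = 14 bits


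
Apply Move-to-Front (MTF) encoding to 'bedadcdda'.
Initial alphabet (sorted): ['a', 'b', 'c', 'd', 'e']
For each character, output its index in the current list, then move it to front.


MTF encoding:
'b': index 1 in ['a', 'b', 'c', 'd', 'e'] -> ['b', 'a', 'c', 'd', 'e']
'e': index 4 in ['b', 'a', 'c', 'd', 'e'] -> ['e', 'b', 'a', 'c', 'd']
'd': index 4 in ['e', 'b', 'a', 'c', 'd'] -> ['d', 'e', 'b', 'a', 'c']
'a': index 3 in ['d', 'e', 'b', 'a', 'c'] -> ['a', 'd', 'e', 'b', 'c']
'd': index 1 in ['a', 'd', 'e', 'b', 'c'] -> ['d', 'a', 'e', 'b', 'c']
'c': index 4 in ['d', 'a', 'e', 'b', 'c'] -> ['c', 'd', 'a', 'e', 'b']
'd': index 1 in ['c', 'd', 'a', 'e', 'b'] -> ['d', 'c', 'a', 'e', 'b']
'd': index 0 in ['d', 'c', 'a', 'e', 'b'] -> ['d', 'c', 'a', 'e', 'b']
'a': index 2 in ['d', 'c', 'a', 'e', 'b'] -> ['a', 'd', 'c', 'e', 'b']


Output: [1, 4, 4, 3, 1, 4, 1, 0, 2]


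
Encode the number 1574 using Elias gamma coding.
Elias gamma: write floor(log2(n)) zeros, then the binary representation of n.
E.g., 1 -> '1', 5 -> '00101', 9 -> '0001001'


num_bits = floor(log2(1574)) + 1 = 11
leading_zeros = num_bits - 1 = 10
binary(1574) = 11000100110

Elias gamma(1574) = '0000000000' + '11000100110' = 000000000011000100110 (21 bits)


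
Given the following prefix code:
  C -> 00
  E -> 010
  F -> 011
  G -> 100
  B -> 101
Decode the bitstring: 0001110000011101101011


Decoding step by step:
Bits 00 -> C
Bits 011 -> F
Bits 100 -> G
Bits 00 -> C
Bits 011 -> F
Bits 101 -> B
Bits 101 -> B
Bits 011 -> F


Decoded message: CFGCFBBF


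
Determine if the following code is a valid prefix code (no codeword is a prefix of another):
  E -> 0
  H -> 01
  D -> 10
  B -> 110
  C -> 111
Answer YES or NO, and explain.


Checking each pair (does one codeword prefix another?):
  E='0' vs H='01': prefix -- VIOLATION

NO -- this is NOT a valid prefix code. E (0) is a prefix of H (01).


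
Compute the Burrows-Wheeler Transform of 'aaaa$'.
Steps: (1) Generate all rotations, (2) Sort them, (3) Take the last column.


Rotations (sorted):
  0: $aaaa -> last char: a
  1: a$aaa -> last char: a
  2: aa$aa -> last char: a
  3: aaa$a -> last char: a
  4: aaaa$ -> last char: $


BWT = aaaa$


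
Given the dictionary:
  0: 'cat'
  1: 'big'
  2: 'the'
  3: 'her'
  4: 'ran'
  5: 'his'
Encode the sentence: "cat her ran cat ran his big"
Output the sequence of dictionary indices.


Look up each word in the dictionary:
  'cat' -> 0
  'her' -> 3
  'ran' -> 4
  'cat' -> 0
  'ran' -> 4
  'his' -> 5
  'big' -> 1

Encoded: [0, 3, 4, 0, 4, 5, 1]


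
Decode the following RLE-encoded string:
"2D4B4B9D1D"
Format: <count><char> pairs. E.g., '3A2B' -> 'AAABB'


Expanding each <count><char> pair:
  2D -> 'DD'
  4B -> 'BBBB'
  4B -> 'BBBB'
  9D -> 'DDDDDDDDD'
  1D -> 'D'

Decoded = DDBBBBBBBBDDDDDDDDDD


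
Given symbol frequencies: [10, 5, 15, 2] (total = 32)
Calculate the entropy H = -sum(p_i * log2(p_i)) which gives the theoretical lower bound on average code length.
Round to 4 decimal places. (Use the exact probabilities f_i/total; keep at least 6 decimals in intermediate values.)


Per-symbol terms -p_i * log2(p_i) with p_i = f_i/32:
  p = 10/32 = 0.312500: log2(p) = -1.678072, -p*log2(p) = 0.524397
  p = 5/32 = 0.156250: log2(p) = -2.678072, -p*log2(p) = 0.418449
  p = 15/32 = 0.468750: log2(p) = -1.093109, -p*log2(p) = 0.512395
  p = 2/32 = 0.062500: log2(p) = -4.000000, -p*log2(p) = 0.250000
H = 0.524397 + 0.418449 + 0.512395 + 0.250000 = 1.705241

H = 1.7052 bits/symbol


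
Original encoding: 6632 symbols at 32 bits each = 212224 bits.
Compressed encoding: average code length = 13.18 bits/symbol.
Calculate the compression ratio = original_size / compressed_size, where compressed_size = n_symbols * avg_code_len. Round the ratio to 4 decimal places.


original_size = n_symbols * orig_bits = 6632 * 32 = 212224 bits
compressed_size = n_symbols * avg_code_len = 6632 * 13.18 = 87409.76 bits
ratio = original_size / compressed_size = 212224 / 87409.76 = 2.4279

Compression ratio = 2.4279


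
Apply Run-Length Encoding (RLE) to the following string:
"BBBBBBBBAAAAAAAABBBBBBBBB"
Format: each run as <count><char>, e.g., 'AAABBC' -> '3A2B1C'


Scanning runs left to right:
  i=0: run of 'B' x 8 -> '8B'
  i=8: run of 'A' x 8 -> '8A'
  i=16: run of 'B' x 9 -> '9B'

RLE = 8B8A9B


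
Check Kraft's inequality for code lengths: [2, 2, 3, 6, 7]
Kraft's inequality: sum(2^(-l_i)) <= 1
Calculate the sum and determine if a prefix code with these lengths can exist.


Sum = 2^(-2) + 2^(-2) + 2^(-3) + 2^(-6) + 2^(-7)
    = 0.25 + 0.25 + 0.125 + 0.015625 + 0.0078125
    = 83/128 = 0.6484375
Since 0.6484375 <= 1, Kraft's inequality IS satisfied.
A prefix code with these lengths CAN exist.

Kraft sum = 0.6484375. Satisfied.


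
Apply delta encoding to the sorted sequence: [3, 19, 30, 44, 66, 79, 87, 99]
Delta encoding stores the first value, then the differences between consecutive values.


First value: 3
Deltas:
  19 - 3 = 16
  30 - 19 = 11
  44 - 30 = 14
  66 - 44 = 22
  79 - 66 = 13
  87 - 79 = 8
  99 - 87 = 12


Delta encoded: [3, 16, 11, 14, 22, 13, 8, 12]


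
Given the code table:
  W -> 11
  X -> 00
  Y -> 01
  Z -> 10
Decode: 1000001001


Decoding:
10 -> Z
00 -> X
00 -> X
10 -> Z
01 -> Y


Result: ZXXZY


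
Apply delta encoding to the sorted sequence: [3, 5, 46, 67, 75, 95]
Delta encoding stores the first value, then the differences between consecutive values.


First value: 3
Deltas:
  5 - 3 = 2
  46 - 5 = 41
  67 - 46 = 21
  75 - 67 = 8
  95 - 75 = 20


Delta encoded: [3, 2, 41, 21, 8, 20]


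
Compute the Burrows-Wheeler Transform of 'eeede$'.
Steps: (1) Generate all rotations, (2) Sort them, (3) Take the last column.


Rotations (sorted):
  0: $eeede -> last char: e
  1: de$eee -> last char: e
  2: e$eeed -> last char: d
  3: ede$ee -> last char: e
  4: eede$e -> last char: e
  5: eeede$ -> last char: $


BWT = eedee$


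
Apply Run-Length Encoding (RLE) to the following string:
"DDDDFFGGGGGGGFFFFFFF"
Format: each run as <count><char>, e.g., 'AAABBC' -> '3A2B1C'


Scanning runs left to right:
  i=0: run of 'D' x 4 -> '4D'
  i=4: run of 'F' x 2 -> '2F'
  i=6: run of 'G' x 7 -> '7G'
  i=13: run of 'F' x 7 -> '7F'

RLE = 4D2F7G7F


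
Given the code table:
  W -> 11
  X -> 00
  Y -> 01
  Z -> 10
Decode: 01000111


Decoding:
01 -> Y
00 -> X
01 -> Y
11 -> W


Result: YXYW


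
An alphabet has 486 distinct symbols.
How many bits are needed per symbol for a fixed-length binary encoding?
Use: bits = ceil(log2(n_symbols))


log2(486) = 8.9248
Bracket: 2^8 = 256 < 486 <= 2^9 = 512
So ceil(log2(486)) = 9

bits = ceil(log2(486)) = ceil(8.9248) = 9 bits


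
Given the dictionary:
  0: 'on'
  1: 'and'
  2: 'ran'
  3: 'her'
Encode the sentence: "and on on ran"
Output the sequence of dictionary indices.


Look up each word in the dictionary:
  'and' -> 1
  'on' -> 0
  'on' -> 0
  'ran' -> 2

Encoded: [1, 0, 0, 2]


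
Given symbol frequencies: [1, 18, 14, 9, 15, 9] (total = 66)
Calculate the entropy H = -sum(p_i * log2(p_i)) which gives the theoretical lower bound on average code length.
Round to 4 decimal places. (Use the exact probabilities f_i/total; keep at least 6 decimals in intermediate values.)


Per-symbol terms -p_i * log2(p_i) with p_i = f_i/66:
  p = 1/66 = 0.015152: log2(p) = -6.044394, -p*log2(p) = 0.091582
  p = 18/66 = 0.272727: log2(p) = -1.874469, -p*log2(p) = 0.511219
  p = 14/66 = 0.212121: log2(p) = -2.237039, -p*log2(p) = 0.474523
  p = 9/66 = 0.136364: log2(p) = -2.874469, -p*log2(p) = 0.391973
  p = 15/66 = 0.227273: log2(p) = -2.137504, -p*log2(p) = 0.485796
  p = 9/66 = 0.136364: log2(p) = -2.874469, -p*log2(p) = 0.391973
H = 0.091582 + 0.511219 + 0.474523 + 0.391973 + 0.485796 + 0.391973 = 2.347066

H = 2.3471 bits/symbol


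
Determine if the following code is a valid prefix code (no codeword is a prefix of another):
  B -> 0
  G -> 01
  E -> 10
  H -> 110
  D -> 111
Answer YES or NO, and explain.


Checking each pair (does one codeword prefix another?):
  B='0' vs G='01': prefix -- VIOLATION

NO -- this is NOT a valid prefix code. B (0) is a prefix of G (01).


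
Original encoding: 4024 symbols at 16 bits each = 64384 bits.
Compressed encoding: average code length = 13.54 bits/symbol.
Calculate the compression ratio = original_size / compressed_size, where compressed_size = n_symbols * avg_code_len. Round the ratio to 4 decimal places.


original_size = n_symbols * orig_bits = 4024 * 16 = 64384 bits
compressed_size = n_symbols * avg_code_len = 4024 * 13.54 = 54484.96 bits
ratio = original_size / compressed_size = 64384 / 54484.96 = 1.1817

Compression ratio = 1.1817


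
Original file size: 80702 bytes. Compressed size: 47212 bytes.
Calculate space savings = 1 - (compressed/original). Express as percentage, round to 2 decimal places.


ratio = compressed/original = 47212/80702 = 0.585016
savings = 1 - ratio = 1 - 0.585016 = 0.414984
as a percentage: 0.414984 * 100 = 41.5%

Space savings = 1 - 47212/80702 = 41.5%


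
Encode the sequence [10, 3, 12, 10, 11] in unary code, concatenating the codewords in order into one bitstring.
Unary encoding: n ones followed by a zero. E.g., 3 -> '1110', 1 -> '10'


Encode each number as n ones followed by a terminating 0:
  10 -> 11111111110 (11 bits)
  3 -> 1110 (4 bits)
  12 -> 1111111111110 (13 bits)
  10 -> 11111111110 (11 bits)
  11 -> 111111111110 (12 bits)
Total length = 11 + 4 + 13 + 11 + 12 = 51 bits.

Unary([10, 3, 12, 10, 11]) = 111111111101110111111111111011111111110111111111110 (51 bits)


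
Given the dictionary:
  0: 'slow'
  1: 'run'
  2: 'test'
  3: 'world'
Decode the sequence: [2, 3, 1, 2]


Look up each index in the dictionary:
  2 -> 'test'
  3 -> 'world'
  1 -> 'run'
  2 -> 'test'

Decoded: "test world run test"


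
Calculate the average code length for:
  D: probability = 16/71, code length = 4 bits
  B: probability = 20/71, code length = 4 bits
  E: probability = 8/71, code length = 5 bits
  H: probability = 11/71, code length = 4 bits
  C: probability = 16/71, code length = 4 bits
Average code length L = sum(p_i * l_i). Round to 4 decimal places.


Weighted contributions p_i * l_i:
  D: (16/71) * 4 = 64/71
  B: (20/71) * 4 = 80/71
  E: (8/71) * 5 = 40/71
  H: (11/71) * 4 = 44/71
  C: (16/71) * 4 = 64/71
Sum = (64 + 80 + 40 + 44 + 64)/71 = 292/71

L = 292/71 = 4.1127 bits/symbol


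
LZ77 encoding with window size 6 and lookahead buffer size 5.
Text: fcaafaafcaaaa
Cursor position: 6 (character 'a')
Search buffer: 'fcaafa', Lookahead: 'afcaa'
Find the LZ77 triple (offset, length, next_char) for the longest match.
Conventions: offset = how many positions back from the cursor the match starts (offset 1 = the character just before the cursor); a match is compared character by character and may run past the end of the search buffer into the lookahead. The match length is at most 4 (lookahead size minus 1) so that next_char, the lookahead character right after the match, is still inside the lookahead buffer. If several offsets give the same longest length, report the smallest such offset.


Try each offset into the search buffer:
  offset=1 (pos 5, char 'a'): match length 1
  offset=2 (pos 4, char 'f'): match length 0
  offset=3 (pos 3, char 'a'): match length 2
  offset=4 (pos 2, char 'a'): match length 1
  offset=5 (pos 1, char 'c'): match length 0
  offset=6 (pos 0, char 'f'): match length 0
Longest match has length 2 at offset 3.
next_char = character at position 6 + 2 = 8 -> 'c'

Best match: offset=3, length=2 (matching 'af' starting at position 3)
LZ77 triple: (3, 2, 'c')


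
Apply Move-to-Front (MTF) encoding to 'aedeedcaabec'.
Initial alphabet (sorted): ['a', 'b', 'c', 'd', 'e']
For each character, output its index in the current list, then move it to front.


MTF encoding:
'a': index 0 in ['a', 'b', 'c', 'd', 'e'] -> ['a', 'b', 'c', 'd', 'e']
'e': index 4 in ['a', 'b', 'c', 'd', 'e'] -> ['e', 'a', 'b', 'c', 'd']
'd': index 4 in ['e', 'a', 'b', 'c', 'd'] -> ['d', 'e', 'a', 'b', 'c']
'e': index 1 in ['d', 'e', 'a', 'b', 'c'] -> ['e', 'd', 'a', 'b', 'c']
'e': index 0 in ['e', 'd', 'a', 'b', 'c'] -> ['e', 'd', 'a', 'b', 'c']
'd': index 1 in ['e', 'd', 'a', 'b', 'c'] -> ['d', 'e', 'a', 'b', 'c']
'c': index 4 in ['d', 'e', 'a', 'b', 'c'] -> ['c', 'd', 'e', 'a', 'b']
'a': index 3 in ['c', 'd', 'e', 'a', 'b'] -> ['a', 'c', 'd', 'e', 'b']
'a': index 0 in ['a', 'c', 'd', 'e', 'b'] -> ['a', 'c', 'd', 'e', 'b']
'b': index 4 in ['a', 'c', 'd', 'e', 'b'] -> ['b', 'a', 'c', 'd', 'e']
'e': index 4 in ['b', 'a', 'c', 'd', 'e'] -> ['e', 'b', 'a', 'c', 'd']
'c': index 3 in ['e', 'b', 'a', 'c', 'd'] -> ['c', 'e', 'b', 'a', 'd']


Output: [0, 4, 4, 1, 0, 1, 4, 3, 0, 4, 4, 3]


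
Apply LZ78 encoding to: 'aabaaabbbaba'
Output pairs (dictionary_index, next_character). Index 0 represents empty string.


LZ78 encoding steps:
Dictionary: {0: ''}
Step 1: w='' (idx 0), next='a' -> output (0, 'a'), add 'a' as idx 1
Step 2: w='a' (idx 1), next='b' -> output (1, 'b'), add 'ab' as idx 2
Step 3: w='a' (idx 1), next='a' -> output (1, 'a'), add 'aa' as idx 3
Step 4: w='ab' (idx 2), next='b' -> output (2, 'b'), add 'abb' as idx 4
Step 5: w='' (idx 0), next='b' -> output (0, 'b'), add 'b' as idx 5
Step 6: w='ab' (idx 2), next='a' -> output (2, 'a'), add 'aba' as idx 6


Encoded: [(0, 'a'), (1, 'b'), (1, 'a'), (2, 'b'), (0, 'b'), (2, 'a')]


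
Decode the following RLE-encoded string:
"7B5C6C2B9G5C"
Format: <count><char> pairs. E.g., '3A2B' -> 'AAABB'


Expanding each <count><char> pair:
  7B -> 'BBBBBBB'
  5C -> 'CCCCC'
  6C -> 'CCCCCC'
  2B -> 'BB'
  9G -> 'GGGGGGGGG'
  5C -> 'CCCCC'

Decoded = BBBBBBBCCCCCCCCCCCBBGGGGGGGGGCCCCC


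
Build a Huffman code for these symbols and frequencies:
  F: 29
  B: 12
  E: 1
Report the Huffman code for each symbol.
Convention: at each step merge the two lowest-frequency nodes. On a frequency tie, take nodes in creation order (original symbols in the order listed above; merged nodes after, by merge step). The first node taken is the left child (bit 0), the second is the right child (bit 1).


Huffman tree construction:
Step 1: Merge E(1) + B(12) = 13
Step 2: Merge (E+B)(13) + F(29) = 42
Read each symbol's code off the tree from the root (left child = 0, right child = 1).

Codes:
  F: 1 (length 1)
  B: 01 (length 2)
  E: 00 (length 2)
Average code length: 55/42 = 1.3095 bits/symbol


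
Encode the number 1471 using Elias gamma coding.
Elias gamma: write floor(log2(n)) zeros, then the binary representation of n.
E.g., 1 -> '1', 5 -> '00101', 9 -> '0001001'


num_bits = floor(log2(1471)) + 1 = 11
leading_zeros = num_bits - 1 = 10
binary(1471) = 10110111111

Elias gamma(1471) = '0000000000' + '10110111111' = 000000000010110111111 (21 bits)


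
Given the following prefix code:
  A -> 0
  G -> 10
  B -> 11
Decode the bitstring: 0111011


Decoding step by step:
Bits 0 -> A
Bits 11 -> B
Bits 10 -> G
Bits 11 -> B


Decoded message: ABGB


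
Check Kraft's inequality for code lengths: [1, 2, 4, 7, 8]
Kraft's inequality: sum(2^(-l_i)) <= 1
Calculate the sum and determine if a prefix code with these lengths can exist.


Sum = 2^(-1) + 2^(-2) + 2^(-4) + 2^(-7) + 2^(-8)
    = 0.5 + 0.25 + 0.0625 + 0.0078125 + 0.00390625
    = 211/256 = 0.82421875
Since 0.82421875 <= 1, Kraft's inequality IS satisfied.
A prefix code with these lengths CAN exist.

Kraft sum = 0.82421875. Satisfied.


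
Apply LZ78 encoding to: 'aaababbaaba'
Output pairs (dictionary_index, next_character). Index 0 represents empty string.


LZ78 encoding steps:
Dictionary: {0: ''}
Step 1: w='' (idx 0), next='a' -> output (0, 'a'), add 'a' as idx 1
Step 2: w='a' (idx 1), next='a' -> output (1, 'a'), add 'aa' as idx 2
Step 3: w='' (idx 0), next='b' -> output (0, 'b'), add 'b' as idx 3
Step 4: w='a' (idx 1), next='b' -> output (1, 'b'), add 'ab' as idx 4
Step 5: w='b' (idx 3), next='a' -> output (3, 'a'), add 'ba' as idx 5
Step 6: w='ab' (idx 4), next='a' -> output (4, 'a'), add 'aba' as idx 6


Encoded: [(0, 'a'), (1, 'a'), (0, 'b'), (1, 'b'), (3, 'a'), (4, 'a')]


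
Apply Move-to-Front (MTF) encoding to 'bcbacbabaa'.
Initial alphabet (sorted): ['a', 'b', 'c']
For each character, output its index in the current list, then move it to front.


MTF encoding:
'b': index 1 in ['a', 'b', 'c'] -> ['b', 'a', 'c']
'c': index 2 in ['b', 'a', 'c'] -> ['c', 'b', 'a']
'b': index 1 in ['c', 'b', 'a'] -> ['b', 'c', 'a']
'a': index 2 in ['b', 'c', 'a'] -> ['a', 'b', 'c']
'c': index 2 in ['a', 'b', 'c'] -> ['c', 'a', 'b']
'b': index 2 in ['c', 'a', 'b'] -> ['b', 'c', 'a']
'a': index 2 in ['b', 'c', 'a'] -> ['a', 'b', 'c']
'b': index 1 in ['a', 'b', 'c'] -> ['b', 'a', 'c']
'a': index 1 in ['b', 'a', 'c'] -> ['a', 'b', 'c']
'a': index 0 in ['a', 'b', 'c'] -> ['a', 'b', 'c']


Output: [1, 2, 1, 2, 2, 2, 2, 1, 1, 0]


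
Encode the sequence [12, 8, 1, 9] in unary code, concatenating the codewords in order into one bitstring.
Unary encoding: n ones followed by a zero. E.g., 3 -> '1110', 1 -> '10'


Encode each number as n ones followed by a terminating 0:
  12 -> 1111111111110 (13 bits)
  8 -> 111111110 (9 bits)
  1 -> 10 (2 bits)
  9 -> 1111111110 (10 bits)
Total length = 13 + 9 + 2 + 10 = 34 bits.

Unary([12, 8, 1, 9]) = 1111111111110111111110101111111110 (34 bits)
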